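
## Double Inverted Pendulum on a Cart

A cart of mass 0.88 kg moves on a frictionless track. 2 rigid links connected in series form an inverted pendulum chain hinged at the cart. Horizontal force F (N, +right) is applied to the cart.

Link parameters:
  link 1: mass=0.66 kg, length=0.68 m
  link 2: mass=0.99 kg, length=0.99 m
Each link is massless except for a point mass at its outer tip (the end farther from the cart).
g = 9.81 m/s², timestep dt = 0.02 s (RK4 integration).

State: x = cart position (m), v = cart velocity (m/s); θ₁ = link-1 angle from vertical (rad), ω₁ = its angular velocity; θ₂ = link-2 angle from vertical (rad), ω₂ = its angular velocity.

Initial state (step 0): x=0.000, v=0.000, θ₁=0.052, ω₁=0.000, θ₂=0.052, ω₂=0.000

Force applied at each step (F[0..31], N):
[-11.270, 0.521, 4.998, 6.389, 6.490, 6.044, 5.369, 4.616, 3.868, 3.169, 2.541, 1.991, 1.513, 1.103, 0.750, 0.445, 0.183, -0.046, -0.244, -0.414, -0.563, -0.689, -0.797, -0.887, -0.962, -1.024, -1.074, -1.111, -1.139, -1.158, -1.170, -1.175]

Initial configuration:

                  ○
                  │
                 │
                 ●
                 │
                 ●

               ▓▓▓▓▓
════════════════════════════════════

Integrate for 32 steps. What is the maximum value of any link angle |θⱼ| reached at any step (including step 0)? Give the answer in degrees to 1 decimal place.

Answer: 4.7°

Derivation:
apply F[0]=-11.270 → step 1: x=-0.003, v=-0.274, θ₁=0.056, ω₁=0.419, θ₂=0.052, ω₂=-0.001
apply F[1]=+0.521 → step 2: x=-0.008, v=-0.284, θ₁=0.065, ω₁=0.454, θ₂=0.052, ω₂=-0.005
apply F[2]=+4.998 → step 3: x=-0.013, v=-0.196, θ₁=0.073, ω₁=0.353, θ₂=0.052, ω₂=-0.013
apply F[3]=+6.389 → step 4: x=-0.016, v=-0.080, θ₁=0.079, ω₁=0.215, θ₂=0.051, ω₂=-0.026
apply F[4]=+6.490 → step 5: x=-0.016, v=0.037, θ₁=0.082, ω₁=0.081, θ₂=0.051, ω₂=-0.041
apply F[5]=+6.044 → step 6: x=-0.015, v=0.143, θ₁=0.082, ω₁=-0.037, θ₂=0.050, ω₂=-0.057
apply F[6]=+5.369 → step 7: x=-0.011, v=0.234, θ₁=0.080, ω₁=-0.133, θ₂=0.048, ω₂=-0.074
apply F[7]=+4.616 → step 8: x=-0.005, v=0.309, θ₁=0.077, ω₁=-0.207, θ₂=0.047, ω₂=-0.090
apply F[8]=+3.868 → step 9: x=0.001, v=0.369, θ₁=0.072, ω₁=-0.261, θ₂=0.045, ω₂=-0.104
apply F[9]=+3.169 → step 10: x=0.009, v=0.416, θ₁=0.067, ω₁=-0.297, θ₂=0.043, ω₂=-0.117
apply F[10]=+2.541 → step 11: x=0.018, v=0.450, θ₁=0.061, ω₁=-0.320, θ₂=0.040, ω₂=-0.128
apply F[11]=+1.991 → step 12: x=0.027, v=0.474, θ₁=0.054, ω₁=-0.331, θ₂=0.038, ω₂=-0.137
apply F[12]=+1.513 → step 13: x=0.037, v=0.490, θ₁=0.047, ω₁=-0.333, θ₂=0.035, ω₂=-0.144
apply F[13]=+1.103 → step 14: x=0.047, v=0.499, θ₁=0.041, ω₁=-0.329, θ₂=0.032, ω₂=-0.150
apply F[14]=+0.750 → step 15: x=0.057, v=0.502, θ₁=0.034, ω₁=-0.320, θ₂=0.029, ω₂=-0.153
apply F[15]=+0.445 → step 16: x=0.067, v=0.501, θ₁=0.028, ω₁=-0.308, θ₂=0.026, ω₂=-0.155
apply F[16]=+0.183 → step 17: x=0.077, v=0.496, θ₁=0.022, ω₁=-0.293, θ₂=0.023, ω₂=-0.155
apply F[17]=-0.046 → step 18: x=0.087, v=0.488, θ₁=0.016, ω₁=-0.276, θ₂=0.019, ω₂=-0.155
apply F[18]=-0.244 → step 19: x=0.096, v=0.478, θ₁=0.011, ω₁=-0.259, θ₂=0.016, ω₂=-0.152
apply F[19]=-0.414 → step 20: x=0.106, v=0.465, θ₁=0.006, ω₁=-0.241, θ₂=0.013, ω₂=-0.149
apply F[20]=-0.563 → step 21: x=0.115, v=0.451, θ₁=0.001, ω₁=-0.222, θ₂=0.010, ω₂=-0.145
apply F[21]=-0.689 → step 22: x=0.124, v=0.436, θ₁=-0.003, ω₁=-0.204, θ₂=0.008, ω₂=-0.140
apply F[22]=-0.797 → step 23: x=0.132, v=0.419, θ₁=-0.007, ω₁=-0.186, θ₂=0.005, ω₂=-0.135
apply F[23]=-0.887 → step 24: x=0.140, v=0.402, θ₁=-0.010, ω₁=-0.169, θ₂=0.002, ω₂=-0.129
apply F[24]=-0.962 → step 25: x=0.148, v=0.385, θ₁=-0.014, ω₁=-0.152, θ₂=-0.000, ω₂=-0.123
apply F[25]=-1.024 → step 26: x=0.156, v=0.367, θ₁=-0.016, ω₁=-0.136, θ₂=-0.003, ω₂=-0.116
apply F[26]=-1.074 → step 27: x=0.163, v=0.349, θ₁=-0.019, ω₁=-0.121, θ₂=-0.005, ω₂=-0.109
apply F[27]=-1.111 → step 28: x=0.170, v=0.331, θ₁=-0.021, ω₁=-0.107, θ₂=-0.007, ω₂=-0.102
apply F[28]=-1.139 → step 29: x=0.176, v=0.314, θ₁=-0.023, ω₁=-0.093, θ₂=-0.009, ω₂=-0.095
apply F[29]=-1.158 → step 30: x=0.182, v=0.296, θ₁=-0.025, ω₁=-0.081, θ₂=-0.011, ω₂=-0.088
apply F[30]=-1.170 → step 31: x=0.188, v=0.279, θ₁=-0.026, ω₁=-0.069, θ₂=-0.013, ω₂=-0.081
apply F[31]=-1.175 → step 32: x=0.193, v=0.262, θ₁=-0.028, ω₁=-0.058, θ₂=-0.014, ω₂=-0.074
Max |angle| over trajectory = 0.082 rad = 4.7°.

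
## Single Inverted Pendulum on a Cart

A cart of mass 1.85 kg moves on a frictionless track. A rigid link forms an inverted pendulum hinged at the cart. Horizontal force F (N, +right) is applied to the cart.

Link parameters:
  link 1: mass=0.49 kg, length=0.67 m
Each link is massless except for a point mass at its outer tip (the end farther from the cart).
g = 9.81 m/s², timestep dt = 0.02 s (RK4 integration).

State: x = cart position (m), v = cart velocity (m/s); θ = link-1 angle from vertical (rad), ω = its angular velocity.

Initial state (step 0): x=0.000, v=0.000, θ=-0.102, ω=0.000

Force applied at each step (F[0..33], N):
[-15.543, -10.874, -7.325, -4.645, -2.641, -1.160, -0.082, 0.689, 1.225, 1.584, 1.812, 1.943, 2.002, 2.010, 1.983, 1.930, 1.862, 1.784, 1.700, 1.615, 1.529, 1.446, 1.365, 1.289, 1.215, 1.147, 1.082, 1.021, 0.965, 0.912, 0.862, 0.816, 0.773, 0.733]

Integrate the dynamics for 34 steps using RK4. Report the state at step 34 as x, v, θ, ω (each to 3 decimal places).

Answer: x=-0.154, v=-0.039, θ=0.025, ω=-0.023

Derivation:
apply F[0]=-15.543 → step 1: x=-0.002, v=-0.162, θ=-0.100, ω=0.211
apply F[1]=-10.874 → step 2: x=-0.006, v=-0.275, θ=-0.094, ω=0.350
apply F[2]=-7.325 → step 3: x=-0.012, v=-0.349, θ=-0.086, ω=0.434
apply F[3]=-4.645 → step 4: x=-0.020, v=-0.395, θ=-0.077, ω=0.478
apply F[4]=-2.641 → step 5: x=-0.028, v=-0.420, θ=-0.068, ω=0.494
apply F[5]=-1.160 → step 6: x=-0.036, v=-0.429, θ=-0.058, ω=0.490
apply F[6]=-0.082 → step 7: x=-0.045, v=-0.427, θ=-0.048, ω=0.471
apply F[7]=+0.689 → step 8: x=-0.053, v=-0.418, θ=-0.039, ω=0.444
apply F[8]=+1.225 → step 9: x=-0.062, v=-0.403, θ=-0.030, ω=0.412
apply F[9]=+1.584 → step 10: x=-0.069, v=-0.384, θ=-0.023, ω=0.376
apply F[10]=+1.812 → step 11: x=-0.077, v=-0.364, θ=-0.015, ω=0.340
apply F[11]=+1.943 → step 12: x=-0.084, v=-0.342, θ=-0.009, ω=0.304
apply F[12]=+2.002 → step 13: x=-0.091, v=-0.320, θ=-0.003, ω=0.270
apply F[13]=+2.010 → step 14: x=-0.097, v=-0.298, θ=0.002, ω=0.237
apply F[14]=+1.983 → step 15: x=-0.102, v=-0.277, θ=0.006, ω=0.207
apply F[15]=+1.930 → step 16: x=-0.108, v=-0.257, θ=0.010, ω=0.178
apply F[16]=+1.862 → step 17: x=-0.113, v=-0.237, θ=0.013, ω=0.153
apply F[17]=+1.784 → step 18: x=-0.117, v=-0.219, θ=0.016, ω=0.130
apply F[18]=+1.700 → step 19: x=-0.122, v=-0.201, θ=0.019, ω=0.109
apply F[19]=+1.615 → step 20: x=-0.125, v=-0.185, θ=0.021, ω=0.090
apply F[20]=+1.529 → step 21: x=-0.129, v=-0.169, θ=0.022, ω=0.073
apply F[21]=+1.446 → step 22: x=-0.132, v=-0.155, θ=0.024, ω=0.058
apply F[22]=+1.365 → step 23: x=-0.135, v=-0.141, θ=0.025, ω=0.045
apply F[23]=+1.289 → step 24: x=-0.138, v=-0.129, θ=0.025, ω=0.034
apply F[24]=+1.215 → step 25: x=-0.140, v=-0.117, θ=0.026, ω=0.023
apply F[25]=+1.147 → step 26: x=-0.142, v=-0.106, θ=0.026, ω=0.015
apply F[26]=+1.082 → step 27: x=-0.144, v=-0.095, θ=0.027, ω=0.007
apply F[27]=+1.021 → step 28: x=-0.146, v=-0.086, θ=0.027, ω=0.000
apply F[28]=+0.965 → step 29: x=-0.148, v=-0.077, θ=0.027, ω=-0.005
apply F[29]=+0.912 → step 30: x=-0.149, v=-0.068, θ=0.026, ω=-0.010
apply F[30]=+0.862 → step 31: x=-0.151, v=-0.060, θ=0.026, ω=-0.014
apply F[31]=+0.816 → step 32: x=-0.152, v=-0.053, θ=0.026, ω=-0.018
apply F[32]=+0.773 → step 33: x=-0.153, v=-0.046, θ=0.025, ω=-0.021
apply F[33]=+0.733 → step 34: x=-0.154, v=-0.039, θ=0.025, ω=-0.023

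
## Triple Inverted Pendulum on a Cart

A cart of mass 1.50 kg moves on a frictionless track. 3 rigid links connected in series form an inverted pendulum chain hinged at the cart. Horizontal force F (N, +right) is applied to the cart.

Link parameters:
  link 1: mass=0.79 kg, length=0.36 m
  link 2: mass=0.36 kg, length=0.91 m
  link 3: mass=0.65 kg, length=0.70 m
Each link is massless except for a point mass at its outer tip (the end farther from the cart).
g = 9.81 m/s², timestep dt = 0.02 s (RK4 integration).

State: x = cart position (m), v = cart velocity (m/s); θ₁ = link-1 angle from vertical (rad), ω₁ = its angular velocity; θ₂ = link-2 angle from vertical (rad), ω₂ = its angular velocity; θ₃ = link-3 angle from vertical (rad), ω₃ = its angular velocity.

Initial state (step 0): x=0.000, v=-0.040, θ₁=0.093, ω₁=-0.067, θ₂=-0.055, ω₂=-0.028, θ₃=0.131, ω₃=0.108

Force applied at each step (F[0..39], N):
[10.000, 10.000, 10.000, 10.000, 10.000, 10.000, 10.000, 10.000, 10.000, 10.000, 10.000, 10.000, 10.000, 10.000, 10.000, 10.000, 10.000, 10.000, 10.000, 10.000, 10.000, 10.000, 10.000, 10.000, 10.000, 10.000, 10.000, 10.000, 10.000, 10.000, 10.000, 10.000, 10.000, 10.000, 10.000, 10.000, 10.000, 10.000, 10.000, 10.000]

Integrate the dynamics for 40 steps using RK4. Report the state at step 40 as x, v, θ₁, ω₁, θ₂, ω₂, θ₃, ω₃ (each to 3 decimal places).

Answer: x=1.171, v=2.729, θ₁=-3.598, ω₁=2.898, θ₂=-2.430, ω₂=-4.046, θ₃=-1.083, ω₃=-10.736

Derivation:
apply F[0]=+10.000 → step 1: x=0.000, v=0.072, θ₁=0.090, ω₁=-0.230, θ₂=-0.057, ω₂=-0.167, θ₃=0.135, ω₃=0.247
apply F[1]=+10.000 → step 2: x=0.003, v=0.185, θ₁=0.084, ω₁=-0.402, θ₂=-0.062, ω₂=-0.306, θ₃=0.141, ω₃=0.391
apply F[2]=+10.000 → step 3: x=0.008, v=0.301, θ₁=0.074, ω₁=-0.588, θ₂=-0.069, ω₂=-0.445, θ₃=0.150, ω₃=0.539
apply F[3]=+10.000 → step 4: x=0.015, v=0.420, θ₁=0.060, ω₁=-0.795, θ₂=-0.079, ω₂=-0.583, θ₃=0.163, ω₃=0.695
apply F[4]=+10.000 → step 5: x=0.025, v=0.542, θ₁=0.042, ω₁=-1.029, θ₂=-0.093, ω₂=-0.719, θ₃=0.178, ω₃=0.856
apply F[5]=+10.000 → step 6: x=0.037, v=0.669, θ₁=0.019, ω₁=-1.298, θ₂=-0.108, ω₂=-0.849, θ₃=0.197, ω₃=1.021
apply F[6]=+10.000 → step 7: x=0.051, v=0.802, θ₁=-0.010, ω₁=-1.608, θ₂=-0.126, ω₂=-0.968, θ₃=0.219, ω₃=1.185
apply F[7]=+10.000 → step 8: x=0.069, v=0.940, θ₁=-0.046, ω₁=-1.963, θ₂=-0.147, ω₂=-1.071, θ₃=0.244, ω₃=1.342
apply F[8]=+10.000 → step 9: x=0.089, v=1.082, θ₁=-0.089, ω₁=-2.367, θ₂=-0.169, ω₂=-1.153, θ₃=0.272, ω₃=1.482
apply F[9]=+10.000 → step 10: x=0.112, v=1.228, θ₁=-0.141, ω₁=-2.816, θ₂=-0.193, ω₂=-1.207, θ₃=0.303, ω₃=1.593
apply F[10]=+10.000 → step 11: x=0.138, v=1.374, θ₁=-0.202, ω₁=-3.304, θ₂=-0.217, ω₂=-1.231, θ₃=0.336, ω₃=1.666
apply F[11]=+10.000 → step 12: x=0.167, v=1.517, θ₁=-0.273, ω₁=-3.818, θ₂=-0.242, ω₂=-1.225, θ₃=0.370, ω₃=1.690
apply F[12]=+10.000 → step 13: x=0.199, v=1.652, θ₁=-0.355, ω₁=-4.338, θ₂=-0.266, ω₂=-1.196, θ₃=0.403, ω₃=1.659
apply F[13]=+10.000 → step 14: x=0.233, v=1.772, θ₁=-0.447, ω₁=-4.843, θ₂=-0.290, ω₂=-1.154, θ₃=0.436, ω₃=1.569
apply F[14]=+10.000 → step 15: x=0.269, v=1.873, θ₁=-0.548, ω₁=-5.314, θ₂=-0.312, ω₂=-1.115, θ₃=0.466, ω₃=1.426
apply F[15]=+10.000 → step 16: x=0.308, v=1.952, θ₁=-0.659, ω₁=-5.738, θ₂=-0.334, ω₂=-1.094, θ₃=0.492, ω₃=1.239
apply F[16]=+10.000 → step 17: x=0.347, v=2.006, θ₁=-0.778, ω₁=-6.115, θ₂=-0.356, ω₂=-1.103, θ₃=0.515, ω₃=1.018
apply F[17]=+10.000 → step 18: x=0.388, v=2.036, θ₁=-0.903, ω₁=-6.450, θ₂=-0.379, ω₂=-1.154, θ₃=0.533, ω₃=0.775
apply F[18]=+10.000 → step 19: x=0.429, v=2.042, θ₁=-1.035, ω₁=-6.755, θ₂=-0.403, ω₂=-1.251, θ₃=0.546, ω₃=0.519
apply F[19]=+10.000 → step 20: x=0.469, v=2.025, θ₁=-1.173, ω₁=-7.042, θ₂=-0.429, ω₂=-1.399, θ₃=0.554, ω₃=0.257
apply F[20]=+10.000 → step 21: x=0.510, v=1.988, θ₁=-1.317, ω₁=-7.325, θ₂=-0.459, ω₂=-1.598, θ₃=0.556, ω₃=-0.007
apply F[21]=+10.000 → step 22: x=0.549, v=1.929, θ₁=-1.466, ω₁=-7.615, θ₂=-0.493, ω₂=-1.852, θ₃=0.553, ω₃=-0.273
apply F[22]=+10.000 → step 23: x=0.587, v=1.852, θ₁=-1.622, ω₁=-7.921, θ₂=-0.533, ω₂=-2.165, θ₃=0.545, ω₃=-0.541
apply F[23]=+10.000 → step 24: x=0.623, v=1.755, θ₁=-1.783, ω₁=-8.249, θ₂=-0.580, ω₂=-2.540, θ₃=0.532, ω₃=-0.814
apply F[24]=+10.000 → step 25: x=0.657, v=1.642, θ₁=-1.952, ω₁=-8.599, θ₂=-0.635, ω₂=-2.985, θ₃=0.513, ω₃=-1.096
apply F[25]=+10.000 → step 26: x=0.688, v=1.516, θ₁=-2.127, ω₁=-8.964, θ₂=-0.700, ω₂=-3.508, θ₃=0.488, ω₃=-1.391
apply F[26]=+10.000 → step 27: x=0.717, v=1.387, θ₁=-2.310, ω₁=-9.314, θ₂=-0.776, ω₂=-4.116, θ₃=0.457, ω₃=-1.709
apply F[27]=+10.000 → step 28: x=0.744, v=1.270, θ₁=-2.500, ω₁=-9.591, θ₂=-0.865, ω₂=-4.808, θ₃=0.419, ω₃=-2.061
apply F[28]=+10.000 → step 29: x=0.768, v=1.190, θ₁=-2.693, ω₁=-9.692, θ₂=-0.969, ω₂=-5.563, θ₃=0.374, ω₃=-2.467
apply F[29]=+10.000 → step 30: x=0.792, v=1.176, θ₁=-2.885, ω₁=-9.480, θ₂=-1.088, ω₂=-6.322, θ₃=0.320, ω₃=-2.959
apply F[30]=+10.000 → step 31: x=0.816, v=1.243, θ₁=-3.069, ω₁=-8.849, θ₂=-1.221, ω₂=-6.990, θ₃=0.255, ω₃=-3.578
apply F[31]=+10.000 → step 32: x=0.842, v=1.380, θ₁=-3.236, ω₁=-7.808, θ₂=-1.366, ω₂=-7.472, θ₃=0.176, ω₃=-4.349
apply F[32]=+10.000 → step 33: x=0.871, v=1.552, θ₁=-3.380, ω₁=-6.479, θ₂=-1.519, ω₂=-7.717, θ₃=0.080, ω₃=-5.255
apply F[33]=+10.000 → step 34: x=0.904, v=1.729, θ₁=-3.495, ω₁=-5.012, θ₂=-1.673, ω₂=-7.722, θ₃=-0.035, ω₃=-6.232
apply F[34]=+10.000 → step 35: x=0.940, v=1.899, θ₁=-3.580, ω₁=-3.525, θ₂=-1.826, ω₂=-7.506, θ₃=-0.169, ω₃=-7.201
apply F[35]=+10.000 → step 36: x=0.980, v=2.061, θ₁=-3.636, ω₁=-2.091, θ₂=-1.972, ω₂=-7.094, θ₃=-0.323, ω₃=-8.097
apply F[36]=+10.000 → step 37: x=1.023, v=2.220, θ₁=-3.664, ω₁=-0.743, θ₂=-2.109, ω₂=-6.513, θ₃=-0.493, ω₃=-8.882
apply F[37]=+10.000 → step 38: x=1.069, v=2.381, θ₁=-3.666, ω₁=0.514, θ₂=-2.232, ω₂=-5.792, θ₃=-0.677, ω₃=-9.557
apply F[38]=+10.000 → step 39: x=1.118, v=2.549, θ₁=-3.644, ω₁=1.708, θ₂=-2.340, ω₂=-4.960, θ₃=-0.874, ω₃=-10.153
apply F[39]=+10.000 → step 40: x=1.171, v=2.729, θ₁=-3.598, ω₁=2.898, θ₂=-2.430, ω₂=-4.046, θ₃=-1.083, ω₃=-10.736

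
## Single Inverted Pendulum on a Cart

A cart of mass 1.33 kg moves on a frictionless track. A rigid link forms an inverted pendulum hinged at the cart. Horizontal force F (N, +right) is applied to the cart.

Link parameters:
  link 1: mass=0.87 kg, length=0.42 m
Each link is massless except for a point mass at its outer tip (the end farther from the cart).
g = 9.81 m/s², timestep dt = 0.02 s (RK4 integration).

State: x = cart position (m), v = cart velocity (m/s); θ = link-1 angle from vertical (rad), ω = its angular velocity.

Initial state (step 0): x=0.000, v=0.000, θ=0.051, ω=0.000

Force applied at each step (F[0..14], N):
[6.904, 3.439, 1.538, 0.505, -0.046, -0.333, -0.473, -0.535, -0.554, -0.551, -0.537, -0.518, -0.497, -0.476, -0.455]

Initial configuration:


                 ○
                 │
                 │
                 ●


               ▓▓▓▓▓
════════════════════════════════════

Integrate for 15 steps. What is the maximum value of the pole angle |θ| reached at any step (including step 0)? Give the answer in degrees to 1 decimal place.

apply F[0]=+6.904 → step 1: x=0.001, v=0.097, θ=0.049, ω=-0.208
apply F[1]=+3.439 → step 2: x=0.003, v=0.143, θ=0.044, ω=-0.295
apply F[2]=+1.538 → step 3: x=0.006, v=0.161, θ=0.038, ω=-0.318
apply F[3]=+0.505 → step 4: x=0.010, v=0.164, θ=0.032, ω=-0.309
apply F[4]=-0.046 → step 5: x=0.013, v=0.160, θ=0.026, ω=-0.286
apply F[5]=-0.333 → step 6: x=0.016, v=0.152, θ=0.020, ω=-0.256
apply F[6]=-0.473 → step 7: x=0.019, v=0.142, θ=0.015, ω=-0.226
apply F[7]=-0.535 → step 8: x=0.022, v=0.133, θ=0.011, ω=-0.196
apply F[8]=-0.554 → step 9: x=0.024, v=0.123, θ=0.007, ω=-0.169
apply F[9]=-0.551 → step 10: x=0.027, v=0.114, θ=0.004, ω=-0.145
apply F[10]=-0.537 → step 11: x=0.029, v=0.106, θ=0.002, ω=-0.124
apply F[11]=-0.518 → step 12: x=0.031, v=0.098, θ=-0.001, ω=-0.105
apply F[12]=-0.497 → step 13: x=0.033, v=0.090, θ=-0.003, ω=-0.088
apply F[13]=-0.476 → step 14: x=0.034, v=0.084, θ=-0.004, ω=-0.074
apply F[14]=-0.455 → step 15: x=0.036, v=0.078, θ=-0.006, ω=-0.061
Max |angle| over trajectory = 0.051 rad = 2.9°.

Answer: 2.9°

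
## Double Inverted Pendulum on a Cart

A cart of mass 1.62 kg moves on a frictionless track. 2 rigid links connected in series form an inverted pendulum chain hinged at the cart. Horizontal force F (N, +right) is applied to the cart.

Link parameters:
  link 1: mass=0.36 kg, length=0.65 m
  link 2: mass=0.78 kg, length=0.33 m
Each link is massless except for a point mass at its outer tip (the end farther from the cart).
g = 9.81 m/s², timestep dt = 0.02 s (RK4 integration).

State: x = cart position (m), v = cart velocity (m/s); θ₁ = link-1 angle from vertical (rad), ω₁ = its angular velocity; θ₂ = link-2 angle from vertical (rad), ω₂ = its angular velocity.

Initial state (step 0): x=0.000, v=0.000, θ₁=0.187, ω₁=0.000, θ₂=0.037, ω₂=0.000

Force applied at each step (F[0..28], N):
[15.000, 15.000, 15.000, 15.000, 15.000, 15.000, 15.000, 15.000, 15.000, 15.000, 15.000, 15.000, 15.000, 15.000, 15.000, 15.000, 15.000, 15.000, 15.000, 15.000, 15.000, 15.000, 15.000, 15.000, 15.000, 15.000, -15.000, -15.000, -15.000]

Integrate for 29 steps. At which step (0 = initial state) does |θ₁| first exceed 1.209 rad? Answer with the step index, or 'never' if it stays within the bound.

Answer: 27

Derivation:
apply F[0]=+15.000 → step 1: x=0.002, v=0.158, θ₁=0.186, ω₁=-0.077, θ₂=0.034, ω₂=-0.305
apply F[1]=+15.000 → step 2: x=0.006, v=0.316, θ₁=0.184, ω₁=-0.154, θ₂=0.025, ω₂=-0.616
apply F[2]=+15.000 → step 3: x=0.014, v=0.474, θ₁=0.180, ω₁=-0.229, θ₂=0.009, ω₂=-0.941
apply F[3]=+15.000 → step 4: x=0.025, v=0.635, θ₁=0.175, ω₁=-0.303, θ₂=-0.013, ω₂=-1.284
apply F[4]=+15.000 → step 5: x=0.040, v=0.797, θ₁=0.168, ω₁=-0.375, θ₂=-0.042, ω₂=-1.651
apply F[5]=+15.000 → step 6: x=0.057, v=0.961, θ₁=0.160, ω₁=-0.448, θ₂=-0.079, ω₂=-2.042
apply F[6]=+15.000 → step 7: x=0.078, v=1.127, θ₁=0.150, ω₁=-0.524, θ₂=-0.124, ω₂=-2.456
apply F[7]=+15.000 → step 8: x=0.102, v=1.297, θ₁=0.139, ω₁=-0.609, θ₂=-0.178, ω₂=-2.888
apply F[8]=+15.000 → step 9: x=0.130, v=1.469, θ₁=0.126, ω₁=-0.711, θ₂=-0.240, ω₂=-3.327
apply F[9]=+15.000 → step 10: x=0.161, v=1.645, θ₁=0.110, ω₁=-0.839, θ₂=-0.311, ω₂=-3.759
apply F[10]=+15.000 → step 11: x=0.196, v=1.823, θ₁=0.092, ω₁=-1.001, θ₂=-0.390, ω₂=-4.168
apply F[11]=+15.000 → step 12: x=0.234, v=2.003, θ₁=0.070, ω₁=-1.206, θ₂=-0.477, ω₂=-4.538
apply F[12]=+15.000 → step 13: x=0.276, v=2.186, θ₁=0.043, ω₁=-1.462, θ₂=-0.571, ω₂=-4.856
apply F[13]=+15.000 → step 14: x=0.321, v=2.370, θ₁=0.011, ω₁=-1.771, θ₂=-0.671, ω₂=-5.108
apply F[14]=+15.000 → step 15: x=0.371, v=2.556, θ₁=-0.028, ω₁=-2.137, θ₂=-0.775, ω₂=-5.280
apply F[15]=+15.000 → step 16: x=0.424, v=2.741, θ₁=-0.075, ω₁=-2.556, θ₂=-0.881, ω₂=-5.357
apply F[16]=+15.000 → step 17: x=0.480, v=2.926, θ₁=-0.131, ω₁=-3.025, θ₂=-0.988, ω₂=-5.319
apply F[17]=+15.000 → step 18: x=0.541, v=3.108, θ₁=-0.196, ω₁=-3.537, θ₂=-1.093, ω₂=-5.141
apply F[18]=+15.000 → step 19: x=0.605, v=3.286, θ₁=-0.272, ω₁=-4.083, θ₂=-1.193, ω₂=-4.793
apply F[19]=+15.000 → step 20: x=0.672, v=3.455, θ₁=-0.360, ω₁=-4.653, θ₂=-1.284, ω₂=-4.245
apply F[20]=+15.000 → step 21: x=0.743, v=3.612, θ₁=-0.459, ω₁=-5.242, θ₂=-1.361, ω₂=-3.466
apply F[21]=+15.000 → step 22: x=0.816, v=3.748, θ₁=-0.569, ω₁=-5.851, θ₂=-1.421, ω₂=-2.427
apply F[22]=+15.000 → step 23: x=0.893, v=3.854, θ₁=-0.693, ω₁=-6.496, θ₂=-1.456, ω₂=-1.097
apply F[23]=+15.000 → step 24: x=0.970, v=3.909, θ₁=-0.830, ω₁=-7.205, θ₂=-1.462, ω₂=0.548
apply F[24]=+15.000 → step 25: x=1.048, v=3.878, θ₁=-0.982, ω₁=-7.992, θ₂=-1.432, ω₂=2.467
apply F[25]=+15.000 → step 26: x=1.124, v=3.705, θ₁=-1.149, ω₁=-8.744, θ₂=-1.364, ω₂=4.270
apply F[26]=-15.000 → step 27: x=1.193, v=3.168, θ₁=-1.326, ω₁=-8.909, θ₂=-1.273, ω₂=4.671
apply F[27]=-15.000 → step 28: x=1.251, v=2.634, θ₁=-1.503, ω₁=-8.758, θ₂=-1.186, ω₂=3.794
apply F[28]=-15.000 → step 29: x=1.299, v=2.170, θ₁=-1.676, ω₁=-8.546, θ₂=-1.126, ω₂=2.200
|θ₁| = 1.326 > 1.209 first at step 27.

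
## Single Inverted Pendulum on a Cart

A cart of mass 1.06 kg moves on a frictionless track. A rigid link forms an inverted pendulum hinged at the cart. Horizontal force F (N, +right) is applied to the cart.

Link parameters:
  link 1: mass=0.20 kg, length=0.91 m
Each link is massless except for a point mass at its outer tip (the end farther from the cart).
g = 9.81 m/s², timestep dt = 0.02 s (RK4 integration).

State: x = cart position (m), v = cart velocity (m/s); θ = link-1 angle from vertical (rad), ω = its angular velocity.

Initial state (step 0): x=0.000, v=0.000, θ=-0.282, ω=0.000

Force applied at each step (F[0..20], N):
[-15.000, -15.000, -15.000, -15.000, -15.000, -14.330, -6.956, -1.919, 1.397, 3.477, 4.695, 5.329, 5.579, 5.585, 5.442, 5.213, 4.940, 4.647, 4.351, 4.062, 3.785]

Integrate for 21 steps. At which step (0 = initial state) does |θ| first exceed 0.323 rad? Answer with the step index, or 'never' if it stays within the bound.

Answer: never

Derivation:
apply F[0]=-15.000 → step 1: x=-0.003, v=-0.269, θ=-0.280, ω=0.224
apply F[1]=-15.000 → step 2: x=-0.011, v=-0.539, θ=-0.273, ω=0.450
apply F[2]=-15.000 → step 3: x=-0.024, v=-0.809, θ=-0.262, ω=0.680
apply F[3]=-15.000 → step 4: x=-0.043, v=-1.080, θ=-0.246, ω=0.914
apply F[4]=-15.000 → step 5: x=-0.067, v=-1.353, θ=-0.225, ω=1.155
apply F[5]=-14.330 → step 6: x=-0.097, v=-1.615, θ=-0.200, ω=1.391
apply F[6]=-6.956 → step 7: x=-0.131, v=-1.740, θ=-0.171, ω=1.486
apply F[7]=-1.919 → step 8: x=-0.166, v=-1.771, θ=-0.141, ω=1.487
apply F[8]=+1.397 → step 9: x=-0.201, v=-1.741, θ=-0.112, ω=1.427
apply F[9]=+3.477 → step 10: x=-0.235, v=-1.673, θ=-0.084, ω=1.331
apply F[10]=+4.695 → step 11: x=-0.268, v=-1.582, θ=-0.059, ω=1.216
apply F[11]=+5.329 → step 12: x=-0.298, v=-1.480, θ=-0.036, ω=1.094
apply F[12]=+5.579 → step 13: x=-0.327, v=-1.374, θ=-0.015, ω=0.972
apply F[13]=+5.585 → step 14: x=-0.353, v=-1.269, θ=0.003, ω=0.855
apply F[14]=+5.442 → step 15: x=-0.378, v=-1.166, θ=0.019, ω=0.745
apply F[15]=+5.213 → step 16: x=-0.400, v=-1.069, θ=0.033, ω=0.643
apply F[16]=+4.940 → step 17: x=-0.420, v=-0.977, θ=0.045, ω=0.551
apply F[17]=+4.647 → step 18: x=-0.439, v=-0.891, θ=0.055, ω=0.467
apply F[18]=+4.351 → step 19: x=-0.456, v=-0.811, θ=0.064, ω=0.393
apply F[19]=+4.062 → step 20: x=-0.472, v=-0.737, θ=0.071, ω=0.326
apply F[20]=+3.785 → step 21: x=-0.486, v=-0.669, θ=0.077, ω=0.266
max |θ| = 0.282 ≤ 0.323 over all 22 states.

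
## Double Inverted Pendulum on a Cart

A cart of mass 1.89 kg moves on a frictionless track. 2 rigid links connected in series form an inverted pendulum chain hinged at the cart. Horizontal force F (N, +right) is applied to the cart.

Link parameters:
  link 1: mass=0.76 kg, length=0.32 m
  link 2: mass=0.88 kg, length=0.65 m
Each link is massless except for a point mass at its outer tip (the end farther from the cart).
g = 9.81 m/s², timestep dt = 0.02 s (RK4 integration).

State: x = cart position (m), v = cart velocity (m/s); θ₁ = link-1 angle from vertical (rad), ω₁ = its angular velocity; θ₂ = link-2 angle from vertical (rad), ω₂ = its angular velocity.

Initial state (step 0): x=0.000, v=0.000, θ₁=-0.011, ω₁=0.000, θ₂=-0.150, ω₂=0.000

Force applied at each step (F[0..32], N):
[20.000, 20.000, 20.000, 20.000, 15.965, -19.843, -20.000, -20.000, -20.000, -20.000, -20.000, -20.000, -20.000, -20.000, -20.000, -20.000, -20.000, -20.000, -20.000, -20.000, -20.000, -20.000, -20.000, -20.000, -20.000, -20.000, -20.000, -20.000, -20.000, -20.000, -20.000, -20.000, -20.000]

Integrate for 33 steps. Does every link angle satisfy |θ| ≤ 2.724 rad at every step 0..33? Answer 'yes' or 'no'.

Answer: yes

Derivation:
apply F[0]=+20.000 → step 1: x=0.002, v=0.214, θ₁=-0.017, ω₁=-0.583, θ₂=-0.151, ω₂=-0.086
apply F[1]=+20.000 → step 2: x=0.009, v=0.429, θ₁=-0.034, ω₁=-1.189, θ₂=-0.153, ω₂=-0.163
apply F[2]=+20.000 → step 3: x=0.019, v=0.648, θ₁=-0.065, ω₁=-1.836, θ₂=-0.157, ω₂=-0.222
apply F[3]=+20.000 → step 4: x=0.035, v=0.870, θ₁=-0.108, ω₁=-2.542, θ₂=-0.162, ω₂=-0.258
apply F[4]=+15.965 → step 5: x=0.054, v=1.053, θ₁=-0.165, ω₁=-3.177, θ₂=-0.167, ω₂=-0.270
apply F[5]=-19.843 → step 6: x=0.073, v=0.872, θ₁=-0.225, ω₁=-2.757, θ₂=-0.173, ω₂=-0.255
apply F[6]=-20.000 → step 7: x=0.089, v=0.700, θ₁=-0.276, ω₁=-2.443, θ₂=-0.177, ω₂=-0.208
apply F[7]=-20.000 → step 8: x=0.101, v=0.539, θ₁=-0.323, ω₁=-2.228, θ₂=-0.181, ω₂=-0.129
apply F[8]=-20.000 → step 9: x=0.110, v=0.386, θ₁=-0.366, ω₁=-2.101, θ₂=-0.182, ω₂=-0.021
apply F[9]=-20.000 → step 10: x=0.117, v=0.240, θ₁=-0.408, ω₁=-2.053, θ₂=-0.181, ω₂=0.114
apply F[10]=-20.000 → step 11: x=0.120, v=0.099, θ₁=-0.449, ω₁=-2.075, θ₂=-0.178, ω₂=0.274
apply F[11]=-20.000 → step 12: x=0.121, v=-0.038, θ₁=-0.491, ω₁=-2.159, θ₂=-0.170, ω₂=0.456
apply F[12]=-20.000 → step 13: x=0.118, v=-0.174, θ₁=-0.535, ω₁=-2.297, θ₂=-0.159, ω₂=0.659
apply F[13]=-20.000 → step 14: x=0.114, v=-0.308, θ₁=-0.583, ω₁=-2.480, θ₂=-0.144, ω₂=0.879
apply F[14]=-20.000 → step 15: x=0.106, v=-0.444, θ₁=-0.635, ω₁=-2.697, θ₂=-0.124, ω₂=1.110
apply F[15]=-20.000 → step 16: x=0.096, v=-0.583, θ₁=-0.691, ω₁=-2.935, θ₂=-0.099, ω₂=1.347
apply F[16]=-20.000 → step 17: x=0.083, v=-0.726, θ₁=-0.752, ω₁=-3.185, θ₂=-0.070, ω₂=1.585
apply F[17]=-20.000 → step 18: x=0.067, v=-0.873, θ₁=-0.819, ω₁=-3.437, θ₂=-0.036, ω₂=1.815
apply F[18]=-20.000 → step 19: x=0.048, v=-1.027, θ₁=-0.890, ω₁=-3.684, θ₂=0.002, ω₂=2.035
apply F[19]=-20.000 → step 20: x=0.026, v=-1.186, θ₁=-0.966, ω₁=-3.925, θ₂=0.045, ω₂=2.239
apply F[20]=-20.000 → step 21: x=0.000, v=-1.350, θ₁=-1.047, ω₁=-4.160, θ₂=0.092, ω₂=2.426
apply F[21]=-20.000 → step 22: x=-0.028, v=-1.520, θ₁=-1.132, ω₁=-4.394, θ₂=0.142, ω₂=2.594
apply F[22]=-20.000 → step 23: x=-0.061, v=-1.696, θ₁=-1.223, ω₁=-4.635, θ₂=0.195, ω₂=2.741
apply F[23]=-20.000 → step 24: x=-0.096, v=-1.876, θ₁=-1.318, ω₁=-4.893, θ₂=0.252, ω₂=2.866
apply F[24]=-20.000 → step 25: x=-0.136, v=-2.062, θ₁=-1.419, ω₁=-5.184, θ₂=0.310, ω₂=2.965
apply F[25]=-20.000 → step 26: x=-0.179, v=-2.256, θ₁=-1.525, ω₁=-5.526, θ₂=0.370, ω₂=3.032
apply F[26]=-20.000 → step 27: x=-0.226, v=-2.460, θ₁=-1.640, ω₁=-5.950, θ₂=0.431, ω₂=3.059
apply F[27]=-20.000 → step 28: x=-0.277, v=-2.680, θ₁=-1.764, ω₁=-6.497, θ₂=0.492, ω₂=3.031
apply F[28]=-20.000 → step 29: x=-0.333, v=-2.928, θ₁=-1.901, ω₁=-7.230, θ₂=0.552, ω₂=2.931
apply F[29]=-20.000 → step 30: x=-0.395, v=-3.223, θ₁=-2.055, ω₁=-8.232, θ₂=0.609, ω₂=2.744
apply F[30]=-20.000 → step 31: x=-0.463, v=-3.596, θ₁=-2.233, ω₁=-9.584, θ₂=0.661, ω₂=2.490
apply F[31]=-20.000 → step 32: x=-0.539, v=-4.077, θ₁=-2.441, ω₁=-11.220, θ₂=0.709, ω₂=2.333
apply F[32]=-20.000 → step 33: x=-0.626, v=-4.625, θ₁=-2.680, ω₁=-12.609, θ₂=0.758, ω₂=2.704
Max |angle| over trajectory = 2.680 rad; bound = 2.724 → within bound.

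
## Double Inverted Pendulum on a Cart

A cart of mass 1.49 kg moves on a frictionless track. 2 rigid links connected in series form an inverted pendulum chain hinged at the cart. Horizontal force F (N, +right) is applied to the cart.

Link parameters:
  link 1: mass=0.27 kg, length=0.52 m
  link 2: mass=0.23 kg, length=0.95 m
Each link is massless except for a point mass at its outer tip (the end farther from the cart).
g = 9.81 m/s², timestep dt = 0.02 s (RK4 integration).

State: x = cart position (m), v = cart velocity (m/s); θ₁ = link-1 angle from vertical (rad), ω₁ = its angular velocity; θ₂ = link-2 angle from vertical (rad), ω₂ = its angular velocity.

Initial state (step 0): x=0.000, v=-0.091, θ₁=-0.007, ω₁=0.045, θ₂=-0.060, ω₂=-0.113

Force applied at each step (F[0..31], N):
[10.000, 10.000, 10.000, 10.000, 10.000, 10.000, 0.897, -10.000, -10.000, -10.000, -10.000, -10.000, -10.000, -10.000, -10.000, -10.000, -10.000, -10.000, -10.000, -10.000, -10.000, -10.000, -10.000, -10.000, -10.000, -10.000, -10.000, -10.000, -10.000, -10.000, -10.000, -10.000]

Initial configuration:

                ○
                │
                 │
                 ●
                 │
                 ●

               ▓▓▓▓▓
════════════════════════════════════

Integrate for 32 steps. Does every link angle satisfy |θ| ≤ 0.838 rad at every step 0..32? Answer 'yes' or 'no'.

apply F[0]=+10.000 → step 1: x=-0.000, v=0.044, θ₁=-0.009, ω₁=-0.200, θ₂=-0.062, ω₂=-0.133
apply F[1]=+10.000 → step 2: x=0.002, v=0.179, θ₁=-0.015, ω₁=-0.447, θ₂=-0.065, ω₂=-0.153
apply F[2]=+10.000 → step 3: x=0.007, v=0.314, θ₁=-0.026, ω₁=-0.701, θ₂=-0.069, ω₂=-0.170
apply F[3]=+10.000 → step 4: x=0.014, v=0.451, θ₁=-0.043, ω₁=-0.965, θ₂=-0.072, ω₂=-0.183
apply F[4]=+10.000 → step 5: x=0.025, v=0.588, θ₁=-0.065, ω₁=-1.243, θ₂=-0.076, ω₂=-0.190
apply F[5]=+10.000 → step 6: x=0.038, v=0.726, θ₁=-0.093, ω₁=-1.539, θ₂=-0.080, ω₂=-0.190
apply F[6]=+0.897 → step 7: x=0.053, v=0.745, θ₁=-0.125, ω₁=-1.621, θ₂=-0.083, ω₂=-0.181
apply F[7]=-10.000 → step 8: x=0.066, v=0.619, θ₁=-0.155, ω₁=-1.452, θ₂=-0.087, ω₂=-0.161
apply F[8]=-10.000 → step 9: x=0.077, v=0.496, θ₁=-0.183, ω₁=-1.307, θ₂=-0.090, ω₂=-0.131
apply F[9]=-10.000 → step 10: x=0.086, v=0.374, θ₁=-0.208, ω₁=-1.185, θ₂=-0.092, ω₂=-0.091
apply F[10]=-10.000 → step 11: x=0.092, v=0.255, θ₁=-0.230, ω₁=-1.084, θ₂=-0.093, ω₂=-0.041
apply F[11]=-10.000 → step 12: x=0.096, v=0.137, θ₁=-0.251, ω₁=-1.002, θ₂=-0.094, ω₂=0.017
apply F[12]=-10.000 → step 13: x=0.098, v=0.020, θ₁=-0.271, ω₁=-0.938, θ₂=-0.093, ω₂=0.084
apply F[13]=-10.000 → step 14: x=0.097, v=-0.095, θ₁=-0.289, ω₁=-0.891, θ₂=-0.090, ω₂=0.159
apply F[14]=-10.000 → step 15: x=0.094, v=-0.209, θ₁=-0.306, ω₁=-0.861, θ₂=-0.086, ω₂=0.242
apply F[15]=-10.000 → step 16: x=0.089, v=-0.322, θ₁=-0.323, ω₁=-0.845, θ₂=-0.080, ω₂=0.333
apply F[16]=-10.000 → step 17: x=0.081, v=-0.434, θ₁=-0.340, ω₁=-0.844, θ₂=-0.073, ω₂=0.433
apply F[17]=-10.000 → step 18: x=0.071, v=-0.545, θ₁=-0.357, ω₁=-0.858, θ₂=-0.063, ω₂=0.540
apply F[18]=-10.000 → step 19: x=0.059, v=-0.656, θ₁=-0.375, ω₁=-0.886, θ₂=-0.051, ω₂=0.657
apply F[19]=-10.000 → step 20: x=0.045, v=-0.766, θ₁=-0.393, ω₁=-0.926, θ₂=-0.037, ω₂=0.781
apply F[20]=-10.000 → step 21: x=0.029, v=-0.876, θ₁=-0.412, ω₁=-0.980, θ₂=-0.020, ω₂=0.914
apply F[21]=-10.000 → step 22: x=0.010, v=-0.985, θ₁=-0.432, ω₁=-1.044, θ₂=-0.000, ω₂=1.055
apply F[22]=-10.000 → step 23: x=-0.011, v=-1.094, θ₁=-0.454, ω₁=-1.118, θ₂=0.022, ω₂=1.203
apply F[23]=-10.000 → step 24: x=-0.034, v=-1.204, θ₁=-0.477, ω₁=-1.200, θ₂=0.048, ω₂=1.358
apply F[24]=-10.000 → step 25: x=-0.059, v=-1.313, θ₁=-0.502, ω₁=-1.288, θ₂=0.077, ω₂=1.518
apply F[25]=-10.000 → step 26: x=-0.086, v=-1.423, θ₁=-0.528, ω₁=-1.378, θ₂=0.109, ω₂=1.681
apply F[26]=-10.000 → step 27: x=-0.116, v=-1.533, θ₁=-0.557, ω₁=-1.468, θ₂=0.144, ω₂=1.848
apply F[27]=-10.000 → step 28: x=-0.148, v=-1.644, θ₁=-0.587, ω₁=-1.554, θ₂=0.183, ω₂=2.015
apply F[28]=-10.000 → step 29: x=-0.182, v=-1.756, θ₁=-0.619, ω₁=-1.635, θ₂=0.225, ω₂=2.182
apply F[29]=-10.000 → step 30: x=-0.218, v=-1.868, θ₁=-0.652, ω₁=-1.708, θ₂=0.270, ω₂=2.349
apply F[30]=-10.000 → step 31: x=-0.256, v=-1.981, θ₁=-0.687, ω₁=-1.770, θ₂=0.319, ω₂=2.514
apply F[31]=-10.000 → step 32: x=-0.297, v=-2.094, θ₁=-0.723, ω₁=-1.819, θ₂=0.371, ω₂=2.679
Max |angle| over trajectory = 0.723 rad; bound = 0.838 → within bound.

Answer: yes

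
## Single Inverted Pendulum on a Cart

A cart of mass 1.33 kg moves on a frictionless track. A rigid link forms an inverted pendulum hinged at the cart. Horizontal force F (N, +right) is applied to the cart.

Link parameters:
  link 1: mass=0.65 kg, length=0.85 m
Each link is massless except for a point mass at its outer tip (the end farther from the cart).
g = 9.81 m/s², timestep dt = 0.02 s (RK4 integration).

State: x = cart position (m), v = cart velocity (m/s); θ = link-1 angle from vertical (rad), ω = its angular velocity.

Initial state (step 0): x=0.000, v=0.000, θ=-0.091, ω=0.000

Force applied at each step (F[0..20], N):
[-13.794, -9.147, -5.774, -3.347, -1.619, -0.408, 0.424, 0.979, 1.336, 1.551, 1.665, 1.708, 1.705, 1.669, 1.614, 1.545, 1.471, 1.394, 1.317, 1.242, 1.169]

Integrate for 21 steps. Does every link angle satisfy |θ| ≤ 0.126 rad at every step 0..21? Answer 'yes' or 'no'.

Answer: yes

Derivation:
apply F[0]=-13.794 → step 1: x=-0.002, v=-0.198, θ=-0.089, ω=0.211
apply F[1]=-9.147 → step 2: x=-0.007, v=-0.327, θ=-0.083, ω=0.342
apply F[2]=-5.774 → step 3: x=-0.015, v=-0.406, θ=-0.076, ω=0.417
apply F[3]=-3.347 → step 4: x=-0.023, v=-0.450, θ=-0.067, ω=0.451
apply F[4]=-1.619 → step 5: x=-0.032, v=-0.468, θ=-0.058, ω=0.459
apply F[5]=-0.408 → step 6: x=-0.042, v=-0.469, θ=-0.049, ω=0.448
apply F[6]=+0.424 → step 7: x=-0.051, v=-0.458, θ=-0.040, ω=0.425
apply F[7]=+0.979 → step 8: x=-0.060, v=-0.440, θ=-0.032, ω=0.395
apply F[8]=+1.336 → step 9: x=-0.068, v=-0.418, θ=-0.024, ω=0.362
apply F[9]=+1.551 → step 10: x=-0.077, v=-0.392, θ=-0.018, ω=0.327
apply F[10]=+1.665 → step 11: x=-0.084, v=-0.366, θ=-0.011, ω=0.293
apply F[11]=+1.708 → step 12: x=-0.091, v=-0.339, θ=-0.006, ω=0.260
apply F[12]=+1.705 → step 13: x=-0.098, v=-0.313, θ=-0.001, ω=0.228
apply F[13]=+1.669 → step 14: x=-0.104, v=-0.288, θ=0.003, ω=0.199
apply F[14]=+1.614 → step 15: x=-0.109, v=-0.265, θ=0.007, ω=0.173
apply F[15]=+1.545 → step 16: x=-0.114, v=-0.242, θ=0.010, ω=0.148
apply F[16]=+1.471 → step 17: x=-0.119, v=-0.221, θ=0.013, ω=0.126
apply F[17]=+1.394 → step 18: x=-0.123, v=-0.202, θ=0.015, ω=0.106
apply F[18]=+1.317 → step 19: x=-0.127, v=-0.183, θ=0.017, ω=0.089
apply F[19]=+1.242 → step 20: x=-0.131, v=-0.167, θ=0.019, ω=0.073
apply F[20]=+1.169 → step 21: x=-0.134, v=-0.151, θ=0.020, ω=0.059
Max |angle| over trajectory = 0.091 rad; bound = 0.126 → within bound.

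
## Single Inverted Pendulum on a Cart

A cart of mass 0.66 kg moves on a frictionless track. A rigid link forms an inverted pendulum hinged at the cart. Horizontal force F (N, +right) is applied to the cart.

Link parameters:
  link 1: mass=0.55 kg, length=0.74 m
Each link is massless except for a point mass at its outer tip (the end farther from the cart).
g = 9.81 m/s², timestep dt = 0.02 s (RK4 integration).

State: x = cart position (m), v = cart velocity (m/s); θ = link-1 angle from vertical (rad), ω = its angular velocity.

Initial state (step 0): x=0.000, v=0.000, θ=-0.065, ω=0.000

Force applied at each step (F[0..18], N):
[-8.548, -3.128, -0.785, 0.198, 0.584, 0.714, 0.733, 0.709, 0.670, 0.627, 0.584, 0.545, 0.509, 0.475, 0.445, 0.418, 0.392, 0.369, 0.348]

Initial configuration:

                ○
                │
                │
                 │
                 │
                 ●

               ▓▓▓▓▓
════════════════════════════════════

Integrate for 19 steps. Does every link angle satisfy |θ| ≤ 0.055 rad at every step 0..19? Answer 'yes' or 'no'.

Answer: no

Derivation:
apply F[0]=-8.548 → step 1: x=-0.002, v=-0.248, θ=-0.062, ω=0.317
apply F[1]=-3.128 → step 2: x=-0.008, v=-0.333, θ=-0.054, ω=0.417
apply F[2]=-0.785 → step 3: x=-0.015, v=-0.349, θ=-0.046, ω=0.424
apply F[3]=+0.198 → step 4: x=-0.022, v=-0.336, θ=-0.038, ω=0.396
apply F[4]=+0.584 → step 5: x=-0.028, v=-0.313, θ=-0.030, ω=0.356
apply F[5]=+0.714 → step 6: x=-0.034, v=-0.287, θ=-0.024, ω=0.313
apply F[6]=+0.733 → step 7: x=-0.040, v=-0.261, θ=-0.018, ω=0.273
apply F[7]=+0.709 → step 8: x=-0.045, v=-0.237, θ=-0.013, ω=0.237
apply F[8]=+0.670 → step 9: x=-0.049, v=-0.215, θ=-0.008, ω=0.205
apply F[9]=+0.627 → step 10: x=-0.053, v=-0.195, θ=-0.005, ω=0.176
apply F[10]=+0.584 → step 11: x=-0.057, v=-0.177, θ=-0.001, ω=0.150
apply F[11]=+0.545 → step 12: x=-0.061, v=-0.160, θ=0.002, ω=0.128
apply F[12]=+0.509 → step 13: x=-0.064, v=-0.145, θ=0.004, ω=0.109
apply F[13]=+0.475 → step 14: x=-0.066, v=-0.132, θ=0.006, ω=0.092
apply F[14]=+0.445 → step 15: x=-0.069, v=-0.119, θ=0.008, ω=0.077
apply F[15]=+0.418 → step 16: x=-0.071, v=-0.108, θ=0.009, ω=0.064
apply F[16]=+0.392 → step 17: x=-0.073, v=-0.098, θ=0.010, ω=0.052
apply F[17]=+0.369 → step 18: x=-0.075, v=-0.088, θ=0.011, ω=0.042
apply F[18]=+0.348 → step 19: x=-0.077, v=-0.080, θ=0.012, ω=0.034
Max |angle| over trajectory = 0.065 rad; bound = 0.055 → exceeded.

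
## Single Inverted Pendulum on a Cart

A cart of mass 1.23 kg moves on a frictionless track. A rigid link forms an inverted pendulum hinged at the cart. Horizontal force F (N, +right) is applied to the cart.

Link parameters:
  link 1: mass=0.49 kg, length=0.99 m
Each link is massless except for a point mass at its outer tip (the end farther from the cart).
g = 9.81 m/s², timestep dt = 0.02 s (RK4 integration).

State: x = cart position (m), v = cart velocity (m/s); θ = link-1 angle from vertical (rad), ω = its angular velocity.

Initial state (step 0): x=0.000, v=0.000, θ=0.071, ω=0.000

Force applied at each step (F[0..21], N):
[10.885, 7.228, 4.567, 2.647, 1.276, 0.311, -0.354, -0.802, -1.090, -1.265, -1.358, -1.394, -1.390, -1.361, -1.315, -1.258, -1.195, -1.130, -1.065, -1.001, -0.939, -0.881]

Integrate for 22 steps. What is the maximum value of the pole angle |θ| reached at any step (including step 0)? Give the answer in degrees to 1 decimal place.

Answer: 4.1°

Derivation:
apply F[0]=+10.885 → step 1: x=0.002, v=0.171, θ=0.069, ω=-0.159
apply F[1]=+7.228 → step 2: x=0.006, v=0.283, θ=0.065, ω=-0.258
apply F[2]=+4.567 → step 3: x=0.013, v=0.353, θ=0.060, ω=-0.316
apply F[3]=+2.647 → step 4: x=0.020, v=0.391, θ=0.053, ω=-0.343
apply F[4]=+1.276 → step 5: x=0.028, v=0.408, θ=0.046, ω=-0.351
apply F[5]=+0.311 → step 6: x=0.036, v=0.410, θ=0.039, ω=-0.344
apply F[6]=-0.354 → step 7: x=0.044, v=0.401, θ=0.032, ω=-0.328
apply F[7]=-0.802 → step 8: x=0.052, v=0.386, θ=0.026, ω=-0.307
apply F[8]=-1.090 → step 9: x=0.060, v=0.367, θ=0.020, ω=-0.283
apply F[9]=-1.265 → step 10: x=0.067, v=0.345, θ=0.015, ω=-0.257
apply F[10]=-1.358 → step 11: x=0.074, v=0.322, θ=0.010, ω=-0.232
apply F[11]=-1.394 → step 12: x=0.080, v=0.298, θ=0.005, ω=-0.207
apply F[12]=-1.390 → step 13: x=0.085, v=0.276, θ=0.001, ω=-0.183
apply F[13]=-1.361 → step 14: x=0.091, v=0.253, θ=-0.002, ω=-0.161
apply F[14]=-1.315 → step 15: x=0.096, v=0.232, θ=-0.005, ω=-0.140
apply F[15]=-1.258 → step 16: x=0.100, v=0.212, θ=-0.008, ω=-0.121
apply F[16]=-1.195 → step 17: x=0.104, v=0.194, θ=-0.010, ω=-0.104
apply F[17]=-1.130 → step 18: x=0.108, v=0.176, θ=-0.012, ω=-0.088
apply F[18]=-1.065 → step 19: x=0.111, v=0.160, θ=-0.013, ω=-0.074
apply F[19]=-1.001 → step 20: x=0.114, v=0.145, θ=-0.015, ω=-0.062
apply F[20]=-0.939 → step 21: x=0.117, v=0.131, θ=-0.016, ω=-0.051
apply F[21]=-0.881 → step 22: x=0.119, v=0.117, θ=-0.017, ω=-0.041
Max |angle| over trajectory = 0.071 rad = 4.1°.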